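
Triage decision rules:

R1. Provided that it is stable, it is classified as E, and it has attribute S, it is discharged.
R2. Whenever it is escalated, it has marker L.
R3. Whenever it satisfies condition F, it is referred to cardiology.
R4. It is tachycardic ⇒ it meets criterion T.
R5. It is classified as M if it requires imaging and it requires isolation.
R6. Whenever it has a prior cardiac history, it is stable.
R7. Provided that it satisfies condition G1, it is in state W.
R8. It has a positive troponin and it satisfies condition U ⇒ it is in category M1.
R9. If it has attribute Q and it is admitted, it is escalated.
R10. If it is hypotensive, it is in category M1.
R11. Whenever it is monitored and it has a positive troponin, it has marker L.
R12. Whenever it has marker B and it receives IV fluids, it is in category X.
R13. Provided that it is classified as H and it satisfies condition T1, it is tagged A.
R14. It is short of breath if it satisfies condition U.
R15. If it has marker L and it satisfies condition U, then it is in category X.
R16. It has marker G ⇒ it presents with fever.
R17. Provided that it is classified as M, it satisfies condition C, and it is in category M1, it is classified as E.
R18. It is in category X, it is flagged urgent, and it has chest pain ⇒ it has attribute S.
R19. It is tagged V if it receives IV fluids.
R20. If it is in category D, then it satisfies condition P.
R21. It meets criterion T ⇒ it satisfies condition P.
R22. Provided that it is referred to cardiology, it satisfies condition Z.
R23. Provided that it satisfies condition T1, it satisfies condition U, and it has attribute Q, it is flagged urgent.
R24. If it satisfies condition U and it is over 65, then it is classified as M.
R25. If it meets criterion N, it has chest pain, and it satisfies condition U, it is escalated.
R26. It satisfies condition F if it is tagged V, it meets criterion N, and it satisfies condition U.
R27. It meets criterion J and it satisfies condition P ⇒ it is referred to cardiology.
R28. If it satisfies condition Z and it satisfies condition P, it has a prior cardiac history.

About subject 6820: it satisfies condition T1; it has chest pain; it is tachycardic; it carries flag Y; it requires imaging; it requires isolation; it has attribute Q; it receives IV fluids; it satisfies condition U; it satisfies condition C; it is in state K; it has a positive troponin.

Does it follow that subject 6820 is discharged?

Forward chaining from the given facts derives: meets criterion T, is classified as M, is in category M1, is short of breath, is classified as E, is tagged V, satisfies condition P, is flagged urgent.
The only rule concluding "it is discharged" is R1, which needs "it is stable"; that is never established.

No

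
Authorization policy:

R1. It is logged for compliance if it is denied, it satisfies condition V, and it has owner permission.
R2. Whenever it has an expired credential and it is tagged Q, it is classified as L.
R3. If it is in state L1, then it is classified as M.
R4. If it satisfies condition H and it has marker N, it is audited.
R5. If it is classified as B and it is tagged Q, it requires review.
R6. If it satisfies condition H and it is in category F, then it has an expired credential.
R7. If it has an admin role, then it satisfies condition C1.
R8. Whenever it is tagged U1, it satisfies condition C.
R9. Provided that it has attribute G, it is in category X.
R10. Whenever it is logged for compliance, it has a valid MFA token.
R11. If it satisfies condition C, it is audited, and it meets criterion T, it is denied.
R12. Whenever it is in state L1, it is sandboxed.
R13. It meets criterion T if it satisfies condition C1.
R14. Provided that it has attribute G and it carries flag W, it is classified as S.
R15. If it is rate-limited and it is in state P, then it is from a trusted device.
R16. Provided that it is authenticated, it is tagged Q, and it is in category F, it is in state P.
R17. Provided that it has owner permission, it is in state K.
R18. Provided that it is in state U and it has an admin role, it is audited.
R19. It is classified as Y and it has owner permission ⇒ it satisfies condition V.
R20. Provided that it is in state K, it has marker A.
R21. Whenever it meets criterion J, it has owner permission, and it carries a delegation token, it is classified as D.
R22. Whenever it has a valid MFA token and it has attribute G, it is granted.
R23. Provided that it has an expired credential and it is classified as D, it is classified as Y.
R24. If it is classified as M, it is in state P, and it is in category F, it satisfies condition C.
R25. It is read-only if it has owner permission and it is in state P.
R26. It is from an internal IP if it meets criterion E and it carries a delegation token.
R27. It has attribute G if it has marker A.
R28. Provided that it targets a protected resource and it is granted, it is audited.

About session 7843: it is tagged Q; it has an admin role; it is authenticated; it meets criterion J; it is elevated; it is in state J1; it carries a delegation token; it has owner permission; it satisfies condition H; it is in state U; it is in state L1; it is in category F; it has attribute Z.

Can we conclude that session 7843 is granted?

By R3 (it is in state L1): it is classified as M.
By R6 (it satisfies condition H, it is in category F): it has an expired credential.
By R7 (it has an admin role): it satisfies condition C1.
By R13 (it satisfies condition C1): it meets criterion T.
By R16 (it is authenticated, it is tagged Q, it is in category F): it is in state P.
By R17 (it has owner permission): it is in state K.
By R18 (it is in state U, it has an admin role): it is audited.
By R20 (it is in state K): it has marker A.
By R21 (it meets criterion J, it has owner permission, it carries a delegation token): it is classified as D.
By R23 (it has an expired credential, it is classified as D): it is classified as Y.
By R24 (it is classified as M, it is in state P, it is in category F): it satisfies condition C.
By R27 (it has marker A): it has attribute G.
By R11 (it satisfies condition C, it is audited, it meets criterion T): it is denied.
By R19 (it is classified as Y, it has owner permission): it satisfies condition V.
By R1 (it is denied, it satisfies condition V, it has owner permission): it is logged for compliance.
By R10 (it is logged for compliance): it has a valid MFA token.
By R22 (it has a valid MFA token, it has attribute G): it is granted.

Yes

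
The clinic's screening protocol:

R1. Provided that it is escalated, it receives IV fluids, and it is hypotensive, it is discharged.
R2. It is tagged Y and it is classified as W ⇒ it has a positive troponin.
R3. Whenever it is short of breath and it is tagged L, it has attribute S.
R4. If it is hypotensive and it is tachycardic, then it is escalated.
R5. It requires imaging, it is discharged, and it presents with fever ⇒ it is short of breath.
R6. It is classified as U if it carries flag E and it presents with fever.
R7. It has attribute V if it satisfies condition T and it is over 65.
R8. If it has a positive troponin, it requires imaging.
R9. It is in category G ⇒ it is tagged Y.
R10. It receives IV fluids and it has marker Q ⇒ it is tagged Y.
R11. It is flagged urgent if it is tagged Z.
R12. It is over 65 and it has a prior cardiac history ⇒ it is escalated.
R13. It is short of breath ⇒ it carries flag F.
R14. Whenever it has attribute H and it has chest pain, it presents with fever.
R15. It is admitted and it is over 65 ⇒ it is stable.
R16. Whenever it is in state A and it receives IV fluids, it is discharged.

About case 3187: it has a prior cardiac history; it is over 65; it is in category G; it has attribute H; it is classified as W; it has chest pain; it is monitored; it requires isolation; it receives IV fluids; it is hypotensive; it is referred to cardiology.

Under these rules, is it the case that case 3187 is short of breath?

Yes

By R9 (it is in category G): it is tagged Y.
By R12 (it is over 65, it has a prior cardiac history): it is escalated.
By R14 (it has attribute H, it has chest pain): it presents with fever.
By R1 (it is escalated, it receives IV fluids, it is hypotensive): it is discharged.
By R2 (it is tagged Y, it is classified as W): it has a positive troponin.
By R8 (it has a positive troponin): it requires imaging.
By R5 (it requires imaging, it is discharged, it presents with fever): it is short of breath.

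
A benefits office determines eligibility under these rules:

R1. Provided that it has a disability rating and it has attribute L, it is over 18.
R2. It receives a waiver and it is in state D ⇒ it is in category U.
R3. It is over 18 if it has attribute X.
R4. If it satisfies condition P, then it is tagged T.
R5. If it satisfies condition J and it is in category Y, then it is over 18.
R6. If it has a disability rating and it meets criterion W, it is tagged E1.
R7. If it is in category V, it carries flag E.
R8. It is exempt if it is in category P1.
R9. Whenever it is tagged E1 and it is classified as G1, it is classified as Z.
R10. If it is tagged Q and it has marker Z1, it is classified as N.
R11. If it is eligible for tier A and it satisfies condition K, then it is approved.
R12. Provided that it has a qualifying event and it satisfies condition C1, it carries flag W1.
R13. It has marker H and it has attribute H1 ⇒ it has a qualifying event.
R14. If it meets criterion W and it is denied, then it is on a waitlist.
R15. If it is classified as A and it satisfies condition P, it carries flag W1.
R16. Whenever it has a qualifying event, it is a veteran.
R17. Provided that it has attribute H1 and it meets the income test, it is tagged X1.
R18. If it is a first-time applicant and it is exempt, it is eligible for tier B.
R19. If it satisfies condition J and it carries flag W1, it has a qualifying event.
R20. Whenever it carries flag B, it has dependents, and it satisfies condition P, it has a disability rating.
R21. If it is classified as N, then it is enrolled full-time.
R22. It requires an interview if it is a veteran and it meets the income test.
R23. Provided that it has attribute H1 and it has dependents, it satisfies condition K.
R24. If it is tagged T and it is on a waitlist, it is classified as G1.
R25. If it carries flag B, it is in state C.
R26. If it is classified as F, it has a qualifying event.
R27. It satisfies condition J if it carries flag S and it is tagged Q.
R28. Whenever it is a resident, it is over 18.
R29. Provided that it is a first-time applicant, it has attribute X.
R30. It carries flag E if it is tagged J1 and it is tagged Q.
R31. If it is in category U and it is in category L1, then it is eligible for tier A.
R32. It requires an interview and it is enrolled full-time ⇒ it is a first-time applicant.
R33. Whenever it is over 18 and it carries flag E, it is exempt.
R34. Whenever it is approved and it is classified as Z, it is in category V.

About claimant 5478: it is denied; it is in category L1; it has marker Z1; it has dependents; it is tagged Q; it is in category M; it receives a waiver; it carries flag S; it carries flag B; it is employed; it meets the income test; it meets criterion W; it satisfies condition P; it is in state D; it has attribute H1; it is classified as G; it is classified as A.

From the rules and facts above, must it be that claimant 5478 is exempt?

By R2 (it receives a waiver, it is in state D): it is in category U.
By R4 (it satisfies condition P): it is tagged T.
By R10 (it is tagged Q, it has marker Z1): it is classified as N.
By R14 (it meets criterion W, it is denied): it is on a waitlist.
By R15 (it is classified as A, it satisfies condition P): it carries flag W1.
By R20 (it carries flag B, it has dependents, it satisfies condition P): it has a disability rating.
By R21 (it is classified as N): it is enrolled full-time.
By R23 (it has attribute H1, it has dependents): it satisfies condition K.
By R24 (it is tagged T, it is on a waitlist): it is classified as G1.
By R27 (it carries flag S, it is tagged Q): it satisfies condition J.
By R31 (it is in category U, it is in category L1): it is eligible for tier A.
By R6 (it has a disability rating, it meets criterion W): it is tagged E1.
By R9 (it is tagged E1, it is classified as G1): it is classified as Z.
By R11 (it is eligible for tier A, it satisfies condition K): it is approved.
By R19 (it satisfies condition J, it carries flag W1): it has a qualifying event.
By R34 (it is approved, it is classified as Z): it is in category V.
By R7 (it is in category V): it carries flag E.
By R16 (it has a qualifying event): it is a veteran.
By R22 (it is a veteran, it meets the income test): it requires an interview.
By R32 (it requires an interview, it is enrolled full-time): it is a first-time applicant.
By R29 (it is a first-time applicant): it has attribute X.
By R3 (it has attribute X): it is over 18.
By R33 (it is over 18, it carries flag E): it is exempt.

Yes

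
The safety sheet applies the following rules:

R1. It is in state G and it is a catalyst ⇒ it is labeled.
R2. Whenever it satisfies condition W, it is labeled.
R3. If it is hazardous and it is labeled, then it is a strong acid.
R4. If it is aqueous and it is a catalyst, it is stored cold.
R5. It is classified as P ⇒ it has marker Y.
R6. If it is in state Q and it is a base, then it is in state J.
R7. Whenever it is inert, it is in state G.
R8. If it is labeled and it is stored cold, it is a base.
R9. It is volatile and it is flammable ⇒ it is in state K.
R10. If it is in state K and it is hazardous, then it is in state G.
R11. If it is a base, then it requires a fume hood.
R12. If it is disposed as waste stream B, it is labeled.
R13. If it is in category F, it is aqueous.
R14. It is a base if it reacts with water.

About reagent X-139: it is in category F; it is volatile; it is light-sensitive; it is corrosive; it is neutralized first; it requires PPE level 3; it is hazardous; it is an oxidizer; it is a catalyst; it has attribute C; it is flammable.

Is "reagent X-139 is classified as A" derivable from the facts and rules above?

No

Forward chaining from the given facts derives: is in state K, is in state G, is aqueous, is labeled, is a strong acid, is stored cold, is a base, requires a fume hood.
No rule has "it is classified as A" as its conclusion, and it is not among the given facts.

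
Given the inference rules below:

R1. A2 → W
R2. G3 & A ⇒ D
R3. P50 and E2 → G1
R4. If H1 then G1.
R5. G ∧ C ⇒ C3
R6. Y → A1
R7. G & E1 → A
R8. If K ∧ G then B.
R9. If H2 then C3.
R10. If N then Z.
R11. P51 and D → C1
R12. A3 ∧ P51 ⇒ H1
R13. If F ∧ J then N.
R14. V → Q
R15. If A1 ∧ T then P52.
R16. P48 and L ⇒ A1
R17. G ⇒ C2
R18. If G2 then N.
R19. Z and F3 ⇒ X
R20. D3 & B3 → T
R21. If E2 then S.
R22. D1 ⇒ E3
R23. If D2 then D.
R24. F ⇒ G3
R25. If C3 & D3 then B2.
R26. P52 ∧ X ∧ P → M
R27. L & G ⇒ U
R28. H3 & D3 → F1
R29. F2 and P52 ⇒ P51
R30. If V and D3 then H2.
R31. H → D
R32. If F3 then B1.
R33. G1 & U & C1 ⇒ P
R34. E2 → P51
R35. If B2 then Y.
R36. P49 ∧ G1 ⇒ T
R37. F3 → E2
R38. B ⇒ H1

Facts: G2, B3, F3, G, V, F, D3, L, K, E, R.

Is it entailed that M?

Forward chaining from the given facts derives: B, Q, C2, N, T, G3, U, H2, B1, E2, H1, G1, C3, Z, X, S, B2, P51, Y, A1, P52.
The only rule concluding M is R26, which needs P; that is never established.

No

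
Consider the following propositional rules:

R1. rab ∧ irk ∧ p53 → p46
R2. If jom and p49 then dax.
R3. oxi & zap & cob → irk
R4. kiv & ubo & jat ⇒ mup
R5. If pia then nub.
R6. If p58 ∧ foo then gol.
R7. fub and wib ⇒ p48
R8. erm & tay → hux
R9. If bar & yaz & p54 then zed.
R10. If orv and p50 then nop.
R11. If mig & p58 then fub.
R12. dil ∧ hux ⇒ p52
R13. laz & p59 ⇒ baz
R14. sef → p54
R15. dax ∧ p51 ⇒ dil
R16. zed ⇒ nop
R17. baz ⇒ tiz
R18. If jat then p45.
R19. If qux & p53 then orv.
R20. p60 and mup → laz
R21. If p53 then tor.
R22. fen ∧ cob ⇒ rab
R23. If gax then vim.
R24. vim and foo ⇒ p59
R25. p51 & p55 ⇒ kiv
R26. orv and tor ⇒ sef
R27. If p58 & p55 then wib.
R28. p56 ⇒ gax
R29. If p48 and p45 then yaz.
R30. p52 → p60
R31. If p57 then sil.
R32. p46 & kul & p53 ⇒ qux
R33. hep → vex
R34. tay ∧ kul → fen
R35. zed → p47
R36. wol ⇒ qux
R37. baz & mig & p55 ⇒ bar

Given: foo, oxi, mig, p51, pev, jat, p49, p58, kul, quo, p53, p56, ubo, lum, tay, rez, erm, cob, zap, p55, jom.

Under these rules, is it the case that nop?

Yes

dax  (by R2: jom, p49)
irk  (by R3: oxi, zap, cob)
hux  (by R8: erm, tay)
fub  (by R11: mig, p58)
dil  (by R15: dax, p51)
p45  (by R18: jat)
tor  (by R21: p53)
kiv  (by R25: p51, p55)
wib  (by R27: p58, p55)
gax  (by R28: p56)
fen  (by R34: tay, kul)
mup  (by R4: kiv, ubo, jat)
p48  (by R7: fub, wib)
p52  (by R12: dil, hux)
rab  (by R22: fen, cob)
vim  (by R23: gax)
p59  (by R24: vim, foo)
yaz  (by R29: p48, p45)
p60  (by R30: p52)
p46  (by R1: rab, irk, p53)
laz  (by R20: p60, mup)
qux  (by R32: p46, kul, p53)
baz  (by R13: laz, p59)
orv  (by R19: qux, p53)
sef  (by R26: orv, tor)
bar  (by R37: baz, mig, p55)
p54  (by R14: sef)
zed  (by R9: bar, yaz, p54)
nop  (by R16: zed)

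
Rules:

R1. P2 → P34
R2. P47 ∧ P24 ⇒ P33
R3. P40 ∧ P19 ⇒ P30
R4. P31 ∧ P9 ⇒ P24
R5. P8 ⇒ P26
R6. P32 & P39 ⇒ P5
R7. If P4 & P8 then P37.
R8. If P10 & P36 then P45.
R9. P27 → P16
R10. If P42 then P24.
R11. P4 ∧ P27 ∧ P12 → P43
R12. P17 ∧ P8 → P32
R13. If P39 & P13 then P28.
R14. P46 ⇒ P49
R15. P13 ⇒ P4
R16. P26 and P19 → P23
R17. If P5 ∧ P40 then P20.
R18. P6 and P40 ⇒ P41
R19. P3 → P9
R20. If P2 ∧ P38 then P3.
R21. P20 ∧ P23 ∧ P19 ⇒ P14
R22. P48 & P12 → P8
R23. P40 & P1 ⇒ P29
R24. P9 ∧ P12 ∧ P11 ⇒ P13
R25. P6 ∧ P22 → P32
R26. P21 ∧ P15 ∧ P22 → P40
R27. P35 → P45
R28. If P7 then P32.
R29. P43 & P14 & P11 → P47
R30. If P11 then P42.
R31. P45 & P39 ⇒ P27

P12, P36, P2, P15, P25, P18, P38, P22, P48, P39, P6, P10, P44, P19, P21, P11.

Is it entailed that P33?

P45  (by R8: P10, P36)
P3  (by R20: P2, P38)
P8  (by R22: P48, P12)
P32  (by R25: P6, P22)
P40  (by R26: P21, P15, P22)
P42  (by R30: P11)
P27  (by R31: P45, P39)
P26  (by R5: P8)
P5  (by R6: P32, P39)
P24  (by R10: P42)
P23  (by R16: P26, P19)
P20  (by R17: P5, P40)
P9  (by R19: P3)
P14  (by R21: P20, P23, P19)
P13  (by R24: P9, P12, P11)
P4  (by R15: P13)
P43  (by R11: P4, P27, P12)
P47  (by R29: P43, P14, P11)
P33  (by R2: P47, P24)

Yes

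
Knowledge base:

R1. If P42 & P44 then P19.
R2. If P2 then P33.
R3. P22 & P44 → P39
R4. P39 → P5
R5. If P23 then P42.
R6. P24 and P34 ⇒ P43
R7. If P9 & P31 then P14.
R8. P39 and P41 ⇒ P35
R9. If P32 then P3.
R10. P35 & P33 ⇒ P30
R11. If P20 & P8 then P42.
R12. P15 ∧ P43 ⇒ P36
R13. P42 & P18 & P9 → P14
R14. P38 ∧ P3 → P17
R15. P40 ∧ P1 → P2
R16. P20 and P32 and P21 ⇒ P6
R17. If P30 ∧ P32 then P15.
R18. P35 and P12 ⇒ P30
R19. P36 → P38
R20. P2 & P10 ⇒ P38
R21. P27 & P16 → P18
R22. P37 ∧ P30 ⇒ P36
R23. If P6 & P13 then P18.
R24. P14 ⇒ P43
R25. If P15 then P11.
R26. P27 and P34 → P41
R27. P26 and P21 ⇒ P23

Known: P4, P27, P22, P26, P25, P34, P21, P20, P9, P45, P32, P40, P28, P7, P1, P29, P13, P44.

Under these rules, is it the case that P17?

Yes

P39  (by R3: P22, P44)
P3  (by R9: P32)
P2  (by R15: P40, P1)
P6  (by R16: P20, P32, P21)
P18  (by R23: P6, P13)
P41  (by R26: P27, P34)
P23  (by R27: P26, P21)
P33  (by R2: P2)
P42  (by R5: P23)
P35  (by R8: P39, P41)
P30  (by R10: P35, P33)
P14  (by R13: P42, P18, P9)
P15  (by R17: P30, P32)
P43  (by R24: P14)
P36  (by R12: P15, P43)
P38  (by R19: P36)
P17  (by R14: P38, P3)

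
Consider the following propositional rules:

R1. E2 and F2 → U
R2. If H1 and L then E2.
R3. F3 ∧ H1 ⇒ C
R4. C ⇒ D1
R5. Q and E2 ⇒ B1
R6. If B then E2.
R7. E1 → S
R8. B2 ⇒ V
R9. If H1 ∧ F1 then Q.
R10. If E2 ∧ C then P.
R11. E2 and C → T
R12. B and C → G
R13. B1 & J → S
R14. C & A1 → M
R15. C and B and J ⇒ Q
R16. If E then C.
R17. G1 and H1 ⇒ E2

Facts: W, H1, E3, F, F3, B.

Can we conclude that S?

Forward chaining from the given facts derives: C, D1, E2, P, T, G.
Rules concluding S: R7 needs E1; R13 needs B1 — none of these are established.

No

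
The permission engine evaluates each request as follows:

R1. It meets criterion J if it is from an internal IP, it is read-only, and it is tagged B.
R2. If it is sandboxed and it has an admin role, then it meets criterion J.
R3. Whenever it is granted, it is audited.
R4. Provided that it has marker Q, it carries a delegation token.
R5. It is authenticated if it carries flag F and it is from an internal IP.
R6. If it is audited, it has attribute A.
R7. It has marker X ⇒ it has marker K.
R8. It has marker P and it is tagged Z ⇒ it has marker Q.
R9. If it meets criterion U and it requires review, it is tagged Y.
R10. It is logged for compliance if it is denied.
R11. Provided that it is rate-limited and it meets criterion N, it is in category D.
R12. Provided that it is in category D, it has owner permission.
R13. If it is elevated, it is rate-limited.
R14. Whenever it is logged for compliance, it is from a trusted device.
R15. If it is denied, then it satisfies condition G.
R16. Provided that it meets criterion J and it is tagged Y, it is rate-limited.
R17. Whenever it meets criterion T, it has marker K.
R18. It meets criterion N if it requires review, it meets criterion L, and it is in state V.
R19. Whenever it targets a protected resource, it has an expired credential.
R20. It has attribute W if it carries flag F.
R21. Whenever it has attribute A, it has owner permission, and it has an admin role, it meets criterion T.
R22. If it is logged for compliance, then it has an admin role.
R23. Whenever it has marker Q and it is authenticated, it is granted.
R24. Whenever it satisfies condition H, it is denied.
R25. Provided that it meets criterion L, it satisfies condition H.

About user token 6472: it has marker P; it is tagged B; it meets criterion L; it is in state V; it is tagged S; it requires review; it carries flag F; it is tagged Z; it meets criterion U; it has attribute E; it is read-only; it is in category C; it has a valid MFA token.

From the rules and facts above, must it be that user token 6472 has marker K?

No

Forward chaining from the given facts derives: has marker Q, is tagged Y, meets criterion N, has attribute W, satisfies condition H, carries a delegation token, is denied, is logged for compliance, is from a trusted device, satisfies condition G, has an admin role.
Rules concluding "it has marker K": R7 needs "it has marker X"; R17 needs "it meets criterion T" — none of these are established.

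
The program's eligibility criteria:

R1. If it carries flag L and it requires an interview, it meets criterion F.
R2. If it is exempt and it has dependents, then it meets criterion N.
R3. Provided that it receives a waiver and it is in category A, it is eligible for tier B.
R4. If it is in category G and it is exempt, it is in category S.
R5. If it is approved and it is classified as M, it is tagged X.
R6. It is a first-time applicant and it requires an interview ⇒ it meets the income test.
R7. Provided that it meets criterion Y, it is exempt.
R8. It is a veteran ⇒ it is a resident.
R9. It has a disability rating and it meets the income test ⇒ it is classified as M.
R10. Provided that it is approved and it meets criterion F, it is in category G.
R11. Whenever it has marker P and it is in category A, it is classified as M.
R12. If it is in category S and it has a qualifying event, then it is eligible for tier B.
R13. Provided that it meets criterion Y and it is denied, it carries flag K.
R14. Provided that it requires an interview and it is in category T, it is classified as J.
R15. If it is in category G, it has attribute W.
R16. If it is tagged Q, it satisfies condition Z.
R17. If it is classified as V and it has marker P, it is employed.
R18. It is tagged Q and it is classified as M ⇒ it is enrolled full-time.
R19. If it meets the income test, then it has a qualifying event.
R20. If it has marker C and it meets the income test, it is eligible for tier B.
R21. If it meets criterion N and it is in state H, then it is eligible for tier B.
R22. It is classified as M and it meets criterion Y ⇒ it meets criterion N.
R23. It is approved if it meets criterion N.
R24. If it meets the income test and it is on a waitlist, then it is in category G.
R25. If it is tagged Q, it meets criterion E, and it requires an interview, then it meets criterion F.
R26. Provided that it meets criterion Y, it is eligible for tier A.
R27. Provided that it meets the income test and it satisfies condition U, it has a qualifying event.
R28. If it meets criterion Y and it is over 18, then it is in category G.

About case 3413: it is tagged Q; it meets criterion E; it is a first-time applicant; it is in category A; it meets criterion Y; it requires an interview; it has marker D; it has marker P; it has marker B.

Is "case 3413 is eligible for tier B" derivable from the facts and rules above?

By R6 (it is a first-time applicant, it requires an interview): it meets the income test.
By R7 (it meets criterion Y): it is exempt.
By R11 (it has marker P, it is in category A): it is classified as M.
By R19 (it meets the income test): it has a qualifying event.
By R22 (it is classified as M, it meets criterion Y): it meets criterion N.
By R23 (it meets criterion N): it is approved.
By R25 (it is tagged Q, it meets criterion E, it requires an interview): it meets criterion F.
By R10 (it is approved, it meets criterion F): it is in category G.
By R4 (it is in category G, it is exempt): it is in category S.
By R12 (it is in category S, it has a qualifying event): it is eligible for tier B.

Yes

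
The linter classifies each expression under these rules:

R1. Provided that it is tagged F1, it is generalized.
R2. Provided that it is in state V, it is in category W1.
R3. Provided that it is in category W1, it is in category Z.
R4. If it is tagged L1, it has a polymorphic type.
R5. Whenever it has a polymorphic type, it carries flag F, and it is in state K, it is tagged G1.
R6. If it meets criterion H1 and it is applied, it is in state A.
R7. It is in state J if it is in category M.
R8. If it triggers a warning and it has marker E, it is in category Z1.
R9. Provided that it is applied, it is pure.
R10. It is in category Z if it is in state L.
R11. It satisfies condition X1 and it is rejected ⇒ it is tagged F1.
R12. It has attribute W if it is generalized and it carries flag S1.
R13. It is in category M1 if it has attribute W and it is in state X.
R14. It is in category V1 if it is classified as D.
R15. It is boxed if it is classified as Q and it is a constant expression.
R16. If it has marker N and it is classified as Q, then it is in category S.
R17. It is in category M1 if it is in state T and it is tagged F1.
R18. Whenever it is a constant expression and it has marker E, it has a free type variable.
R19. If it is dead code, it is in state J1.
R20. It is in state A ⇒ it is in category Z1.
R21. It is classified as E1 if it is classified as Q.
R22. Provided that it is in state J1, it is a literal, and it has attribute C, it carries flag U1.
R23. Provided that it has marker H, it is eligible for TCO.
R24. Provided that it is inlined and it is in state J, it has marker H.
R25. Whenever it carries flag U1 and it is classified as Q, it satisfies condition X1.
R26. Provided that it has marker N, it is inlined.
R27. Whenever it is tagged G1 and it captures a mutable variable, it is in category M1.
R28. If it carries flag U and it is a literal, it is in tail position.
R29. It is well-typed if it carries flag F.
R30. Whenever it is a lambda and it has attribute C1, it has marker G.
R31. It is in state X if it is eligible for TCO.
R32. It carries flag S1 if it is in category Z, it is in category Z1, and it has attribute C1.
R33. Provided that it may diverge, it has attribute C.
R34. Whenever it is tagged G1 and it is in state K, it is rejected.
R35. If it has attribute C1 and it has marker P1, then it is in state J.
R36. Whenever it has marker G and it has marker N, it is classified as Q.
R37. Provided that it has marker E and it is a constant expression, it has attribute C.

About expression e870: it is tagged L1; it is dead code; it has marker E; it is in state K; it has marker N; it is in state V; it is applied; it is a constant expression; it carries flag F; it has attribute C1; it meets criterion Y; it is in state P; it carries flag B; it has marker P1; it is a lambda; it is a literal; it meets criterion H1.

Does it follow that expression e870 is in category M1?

By R2 (it is in state V): it is in category W1.
By R3 (it is in category W1): it is in category Z.
By R4 (it is tagged L1): it has a polymorphic type.
By R5 (it has a polymorphic type, it carries flag F, it is in state K): it is tagged G1.
By R6 (it meets criterion H1, it is applied): it is in state A.
By R19 (it is dead code): it is in state J1.
By R20 (it is in state A): it is in category Z1.
By R26 (it has marker N): it is inlined.
By R30 (it is a lambda, it has attribute C1): it has marker G.
By R32 (it is in category Z, it is in category Z1, it has attribute C1): it carries flag S1.
By R34 (it is tagged G1, it is in state K): it is rejected.
By R35 (it has attribute C1, it has marker P1): it is in state J.
By R36 (it has marker G, it has marker N): it is classified as Q.
By R37 (it has marker E, it is a constant expression): it has attribute C.
By R22 (it is in state J1, it is a literal, it has attribute C): it carries flag U1.
By R24 (it is inlined, it is in state J): it has marker H.
By R25 (it carries flag U1, it is classified as Q): it satisfies condition X1.
By R11 (it satisfies condition X1, it is rejected): it is tagged F1.
By R23 (it has marker H): it is eligible for TCO.
By R31 (it is eligible for TCO): it is in state X.
By R1 (it is tagged F1): it is generalized.
By R12 (it is generalized, it carries flag S1): it has attribute W.
By R13 (it has attribute W, it is in state X): it is in category M1.

Yes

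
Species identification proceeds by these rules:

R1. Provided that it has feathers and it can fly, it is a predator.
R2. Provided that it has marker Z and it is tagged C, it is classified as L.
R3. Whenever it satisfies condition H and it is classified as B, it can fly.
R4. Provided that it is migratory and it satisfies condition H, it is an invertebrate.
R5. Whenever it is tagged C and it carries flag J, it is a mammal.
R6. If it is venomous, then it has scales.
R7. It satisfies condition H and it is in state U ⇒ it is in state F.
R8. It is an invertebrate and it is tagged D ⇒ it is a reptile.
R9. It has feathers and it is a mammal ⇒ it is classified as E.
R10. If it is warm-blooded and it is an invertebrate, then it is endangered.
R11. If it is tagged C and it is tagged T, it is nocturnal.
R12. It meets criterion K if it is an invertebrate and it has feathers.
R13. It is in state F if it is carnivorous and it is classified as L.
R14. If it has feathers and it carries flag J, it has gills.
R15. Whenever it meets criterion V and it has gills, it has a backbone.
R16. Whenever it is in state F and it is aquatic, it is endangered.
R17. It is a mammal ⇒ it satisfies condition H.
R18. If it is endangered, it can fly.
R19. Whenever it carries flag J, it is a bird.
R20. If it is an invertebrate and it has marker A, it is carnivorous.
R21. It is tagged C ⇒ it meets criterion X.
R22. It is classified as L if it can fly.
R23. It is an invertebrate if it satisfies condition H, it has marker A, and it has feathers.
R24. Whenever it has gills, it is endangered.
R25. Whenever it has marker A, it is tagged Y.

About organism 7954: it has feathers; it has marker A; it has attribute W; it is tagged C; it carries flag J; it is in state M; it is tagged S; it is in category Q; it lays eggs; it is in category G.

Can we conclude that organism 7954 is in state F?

Yes

By R5 (it is tagged C, it carries flag J): it is a mammal.
By R14 (it has feathers, it carries flag J): it has gills.
By R17 (it is a mammal): it satisfies condition H.
By R23 (it satisfies condition H, it has marker A, it has feathers): it is an invertebrate.
By R24 (it has gills): it is endangered.
By R18 (it is endangered): it can fly.
By R20 (it is an invertebrate, it has marker A): it is carnivorous.
By R22 (it can fly): it is classified as L.
By R13 (it is carnivorous, it is classified as L): it is in state F.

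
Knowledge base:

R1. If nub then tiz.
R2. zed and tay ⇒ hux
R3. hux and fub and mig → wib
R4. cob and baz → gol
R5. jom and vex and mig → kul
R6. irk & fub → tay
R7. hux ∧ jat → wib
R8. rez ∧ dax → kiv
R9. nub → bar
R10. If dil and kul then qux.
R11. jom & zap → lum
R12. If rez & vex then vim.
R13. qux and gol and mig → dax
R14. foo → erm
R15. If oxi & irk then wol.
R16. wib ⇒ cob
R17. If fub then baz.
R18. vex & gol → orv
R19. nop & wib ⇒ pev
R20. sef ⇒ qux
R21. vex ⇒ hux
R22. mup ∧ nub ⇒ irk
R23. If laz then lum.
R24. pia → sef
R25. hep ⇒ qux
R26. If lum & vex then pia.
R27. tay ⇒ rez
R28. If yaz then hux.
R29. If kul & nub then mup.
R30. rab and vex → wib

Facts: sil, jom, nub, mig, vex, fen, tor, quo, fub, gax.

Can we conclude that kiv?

Forward chaining from the given facts derives: tiz, kul, bar, baz, hux, mup, wib, cob, irk, gol, tay, orv, rez, vim.
The only rule concluding kiv is R8, which needs dax; that is never established.

No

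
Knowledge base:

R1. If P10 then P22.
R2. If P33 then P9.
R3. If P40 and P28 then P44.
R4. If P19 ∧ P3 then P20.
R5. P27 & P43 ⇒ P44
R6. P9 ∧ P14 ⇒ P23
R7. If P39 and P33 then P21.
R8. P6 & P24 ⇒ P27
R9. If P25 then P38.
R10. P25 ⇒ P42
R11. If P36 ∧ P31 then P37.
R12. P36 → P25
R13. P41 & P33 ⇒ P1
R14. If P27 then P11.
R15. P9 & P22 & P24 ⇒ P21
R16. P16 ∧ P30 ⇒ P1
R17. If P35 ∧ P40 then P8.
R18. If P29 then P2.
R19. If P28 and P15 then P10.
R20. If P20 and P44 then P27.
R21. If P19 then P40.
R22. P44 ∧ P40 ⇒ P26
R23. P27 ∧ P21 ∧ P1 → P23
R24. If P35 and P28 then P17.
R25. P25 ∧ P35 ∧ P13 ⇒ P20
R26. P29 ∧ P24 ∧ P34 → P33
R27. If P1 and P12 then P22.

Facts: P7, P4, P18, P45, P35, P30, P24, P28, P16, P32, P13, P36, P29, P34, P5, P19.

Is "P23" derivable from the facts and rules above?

Forward chaining from the given facts derives: P25, P1, P2, P40, P17, P20, P33, P9, P44, P38, P42, P8, P27, P26, P11.
Rules concluding P23: R6 needs P14; R23 needs P21 — none of these are established.

No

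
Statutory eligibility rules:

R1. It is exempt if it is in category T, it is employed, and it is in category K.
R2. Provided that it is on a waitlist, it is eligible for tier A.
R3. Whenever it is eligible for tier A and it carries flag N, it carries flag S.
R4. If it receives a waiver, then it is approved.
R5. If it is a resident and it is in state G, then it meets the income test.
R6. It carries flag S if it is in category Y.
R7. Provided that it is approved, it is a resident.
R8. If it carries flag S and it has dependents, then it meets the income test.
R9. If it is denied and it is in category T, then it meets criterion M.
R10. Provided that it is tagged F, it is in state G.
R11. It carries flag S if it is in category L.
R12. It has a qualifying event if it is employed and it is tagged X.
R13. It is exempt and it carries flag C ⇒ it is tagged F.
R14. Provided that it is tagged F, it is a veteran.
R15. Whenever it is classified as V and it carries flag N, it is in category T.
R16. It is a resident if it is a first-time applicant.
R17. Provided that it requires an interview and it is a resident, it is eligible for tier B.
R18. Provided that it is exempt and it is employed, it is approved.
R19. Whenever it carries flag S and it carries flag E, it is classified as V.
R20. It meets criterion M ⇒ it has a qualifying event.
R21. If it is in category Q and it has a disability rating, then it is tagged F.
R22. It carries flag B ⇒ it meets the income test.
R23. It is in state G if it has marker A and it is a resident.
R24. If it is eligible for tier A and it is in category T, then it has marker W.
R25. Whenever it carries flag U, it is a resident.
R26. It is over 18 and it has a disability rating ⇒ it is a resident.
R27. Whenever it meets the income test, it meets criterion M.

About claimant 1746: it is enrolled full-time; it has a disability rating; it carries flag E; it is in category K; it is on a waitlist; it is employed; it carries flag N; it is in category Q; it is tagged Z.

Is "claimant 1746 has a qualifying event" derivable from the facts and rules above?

Yes

By R2 (it is on a waitlist): it is eligible for tier A.
By R3 (it is eligible for tier A, it carries flag N): it carries flag S.
By R19 (it carries flag S, it carries flag E): it is classified as V.
By R21 (it is in category Q, it has a disability rating): it is tagged F.
By R10 (it is tagged F): it is in state G.
By R15 (it is classified as V, it carries flag N): it is in category T.
By R1 (it is in category T, it is employed, it is in category K): it is exempt.
By R18 (it is exempt, it is employed): it is approved.
By R7 (it is approved): it is a resident.
By R5 (it is a resident, it is in state G): it meets the income test.
By R27 (it meets the income test): it meets criterion M.
By R20 (it meets criterion M): it has a qualifying event.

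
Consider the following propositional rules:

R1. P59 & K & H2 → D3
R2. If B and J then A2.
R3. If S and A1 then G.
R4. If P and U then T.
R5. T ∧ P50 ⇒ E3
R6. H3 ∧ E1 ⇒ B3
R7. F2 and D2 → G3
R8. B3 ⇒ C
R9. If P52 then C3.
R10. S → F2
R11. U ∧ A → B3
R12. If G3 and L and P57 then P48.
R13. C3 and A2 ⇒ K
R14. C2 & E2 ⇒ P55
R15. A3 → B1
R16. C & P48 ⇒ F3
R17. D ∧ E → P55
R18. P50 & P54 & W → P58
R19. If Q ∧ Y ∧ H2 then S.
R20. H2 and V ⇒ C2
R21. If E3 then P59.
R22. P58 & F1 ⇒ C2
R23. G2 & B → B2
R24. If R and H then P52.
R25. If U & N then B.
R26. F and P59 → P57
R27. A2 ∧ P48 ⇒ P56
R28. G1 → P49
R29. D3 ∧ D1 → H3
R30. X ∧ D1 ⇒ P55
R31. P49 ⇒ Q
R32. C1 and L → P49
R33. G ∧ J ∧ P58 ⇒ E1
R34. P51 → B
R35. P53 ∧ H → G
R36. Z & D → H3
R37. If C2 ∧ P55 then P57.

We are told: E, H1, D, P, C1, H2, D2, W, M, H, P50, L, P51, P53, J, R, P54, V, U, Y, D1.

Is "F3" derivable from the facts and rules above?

T  (by R4: P, U)
E3  (by R5: T, P50)
P55  (by R17: D, E)
P58  (by R18: P50, P54, W)
C2  (by R20: H2, V)
P59  (by R21: E3)
P52  (by R24: R, H)
P49  (by R32: C1, L)
B  (by R34: P51)
G  (by R35: P53, H)
P57  (by R37: C2, P55)
A2  (by R2: B, J)
C3  (by R9: P52)
K  (by R13: C3, A2)
Q  (by R31: P49)
E1  (by R33: G, J, P58)
D3  (by R1: P59, K, H2)
S  (by R19: Q, Y, H2)
H3  (by R29: D3, D1)
B3  (by R6: H3, E1)
C  (by R8: B3)
F2  (by R10: S)
G3  (by R7: F2, D2)
P48  (by R12: G3, L, P57)
F3  (by R16: C, P48)

Yes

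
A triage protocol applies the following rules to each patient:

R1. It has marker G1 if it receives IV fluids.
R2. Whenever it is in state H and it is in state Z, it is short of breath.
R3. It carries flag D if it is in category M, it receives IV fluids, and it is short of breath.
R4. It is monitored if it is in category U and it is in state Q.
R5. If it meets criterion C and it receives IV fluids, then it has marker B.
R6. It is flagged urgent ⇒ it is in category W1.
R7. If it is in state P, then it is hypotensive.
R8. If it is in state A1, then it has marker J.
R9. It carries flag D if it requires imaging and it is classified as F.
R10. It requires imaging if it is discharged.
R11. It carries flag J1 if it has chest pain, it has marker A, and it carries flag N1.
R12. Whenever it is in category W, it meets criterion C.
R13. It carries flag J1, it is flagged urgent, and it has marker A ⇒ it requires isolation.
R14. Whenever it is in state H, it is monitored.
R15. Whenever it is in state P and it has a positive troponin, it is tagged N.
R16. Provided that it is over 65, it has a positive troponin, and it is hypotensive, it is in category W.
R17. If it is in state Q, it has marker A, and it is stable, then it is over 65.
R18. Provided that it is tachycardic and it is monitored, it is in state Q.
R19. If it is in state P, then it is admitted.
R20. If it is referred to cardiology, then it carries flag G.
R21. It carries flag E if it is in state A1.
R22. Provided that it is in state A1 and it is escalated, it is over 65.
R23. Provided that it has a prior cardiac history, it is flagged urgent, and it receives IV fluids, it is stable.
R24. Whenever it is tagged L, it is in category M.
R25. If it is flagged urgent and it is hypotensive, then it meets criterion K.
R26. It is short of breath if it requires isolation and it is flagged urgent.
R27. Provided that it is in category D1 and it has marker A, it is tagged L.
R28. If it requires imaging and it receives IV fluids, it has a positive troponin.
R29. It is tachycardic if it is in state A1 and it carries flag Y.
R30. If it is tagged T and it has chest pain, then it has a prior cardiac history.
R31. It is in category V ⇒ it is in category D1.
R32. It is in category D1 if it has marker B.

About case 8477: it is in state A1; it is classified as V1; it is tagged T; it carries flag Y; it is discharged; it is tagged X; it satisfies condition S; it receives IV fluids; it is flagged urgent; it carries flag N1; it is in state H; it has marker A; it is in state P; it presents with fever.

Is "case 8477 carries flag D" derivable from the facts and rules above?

Forward chaining from the given facts derives: has marker G1, is in category W1, is hypotensive, has marker J, requires imaging, is monitored, is admitted, carries flag E, meets criterion K, has a positive troponin, is tachycardic, is tagged N, is in state Q.
Rules concluding "it carries flag D": R3 needs "it is in category M"; R9 needs "it is classified as F" — none of these are established.

No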